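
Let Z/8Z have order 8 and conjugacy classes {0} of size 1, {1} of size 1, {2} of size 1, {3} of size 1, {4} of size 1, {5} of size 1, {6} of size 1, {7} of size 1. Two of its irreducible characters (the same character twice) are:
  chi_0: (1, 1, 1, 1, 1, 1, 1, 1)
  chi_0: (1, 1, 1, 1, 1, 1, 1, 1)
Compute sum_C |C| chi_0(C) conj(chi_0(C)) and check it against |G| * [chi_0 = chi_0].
Sum = 8 = |G| = 8; so <chi_0, chi_0> = 1 (norm-1 confirms irreducibility).

Why: Compute term by term over conjugacy classes (|C| * chi_0(C) * conj(chi_0(C))):
  1*(1)*conj(1) + 1*(1)*conj(1) + 1*(1)*conj(1) + 1*(1)*conj(1) + 1*(1)*conj(1) + 1*(1)*conj(1) + 1*(1)*conj(1) + 1*(1)*conj(1)
  = (1) + (1) + (1) + (1) + (1) + (1) + (1) + (1)
  = 8.
(Exp terms are combined using exp(i*s)*conj(exp(i*t)) = exp(i*(s-t)), and sums of them are collapsed using the identity that for every m > 1 the m distinct m-th roots of unity sum to 0, e.g. 1 + exp(2*I*pi/3) + exp(-2*I*pi/3) = 0.)
Dividing by |G| = 8 gives 8/8 = 1, matching the row-orthogonality relation <chi_0, chi_0> = [chi_0 = chi_0].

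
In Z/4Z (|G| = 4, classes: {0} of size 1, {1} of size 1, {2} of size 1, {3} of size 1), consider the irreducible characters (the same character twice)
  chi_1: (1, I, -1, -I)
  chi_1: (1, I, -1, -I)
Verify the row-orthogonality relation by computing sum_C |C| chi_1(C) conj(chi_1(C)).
Sum = 4 = |G| = 4; so <chi_1, chi_1> = 1 (norm-1 confirms irreducibility).

Why: Compute term by term over conjugacy classes (|C| * chi_1(C) * conj(chi_1(C))):
  1*(1)*conj(1) + 1*(I)*conj(I) + 1*(-1)*conj(-1) + 1*(-I)*conj(-I)
  = (1) + (1) + (1) + (1)
  = 4.
(Exp terms are combined using exp(i*s)*conj(exp(i*t)) = exp(i*(s-t)), and sums of them are collapsed using the identity that for every m > 1 the m distinct m-th roots of unity sum to 0, e.g. 1 + exp(2*I*pi/3) + exp(-2*I*pi/3) = 0.)
Dividing by |G| = 4 gives 4/4 = 1, matching the row-orthogonality relation <chi_1, chi_1> = [chi_1 = chi_1].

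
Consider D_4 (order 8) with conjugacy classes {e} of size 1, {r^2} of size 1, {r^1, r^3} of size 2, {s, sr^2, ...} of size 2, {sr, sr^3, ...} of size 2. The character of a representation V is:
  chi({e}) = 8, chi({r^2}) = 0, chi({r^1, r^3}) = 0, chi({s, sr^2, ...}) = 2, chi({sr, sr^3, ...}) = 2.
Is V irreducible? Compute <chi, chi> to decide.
Not irreducible (reducible): <chi, chi> = 10 > 1.

Proof sketch: <chi, chi> = (1/|G|) sum_C |C| * |chi(C)|^2 = (1/8)[1*|8|^2 + 1*|0|^2 + 2*|0|^2 + 2*|2|^2 + 2*|2|^2]
  = (1/8)[(64) + (0) + (0) + (8) + (8)] = 80/8 = 10.
A character is irreducible iff <chi, chi> = 1, so this representation is reducible.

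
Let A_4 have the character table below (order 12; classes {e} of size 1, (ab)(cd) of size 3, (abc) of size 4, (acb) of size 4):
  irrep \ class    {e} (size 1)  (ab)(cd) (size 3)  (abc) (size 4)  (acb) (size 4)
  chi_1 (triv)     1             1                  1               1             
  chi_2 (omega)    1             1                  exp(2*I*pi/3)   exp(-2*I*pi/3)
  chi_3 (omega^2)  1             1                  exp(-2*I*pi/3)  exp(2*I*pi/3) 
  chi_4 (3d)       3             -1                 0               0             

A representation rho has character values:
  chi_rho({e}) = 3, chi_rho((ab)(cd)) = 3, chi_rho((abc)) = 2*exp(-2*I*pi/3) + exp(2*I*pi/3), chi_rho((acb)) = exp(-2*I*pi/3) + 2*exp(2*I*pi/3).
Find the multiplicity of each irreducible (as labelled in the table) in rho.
Multiplicities: chi_1: 0, chi_2: 1, chi_3: 2, chi_4: 0.

Working: Use <chi_rho, chi> = (1/|G|) sum_C |C| * chi_rho(C) * conj(chi(C)) with |G| = 12 for each irreducible chi in the table:
  <chi_rho, chi_1> = (1/12)[1*(3)*conj(1) + 3*(3)*conj(1) + 4*(2*exp(-2*I*pi/3) + exp(2*I*pi/3))*conj(1) + 4*(exp(-2*I*pi/3) + 2*exp(2*I*pi/3))*conj(1)]
      = (1/12)[(3) + (9) + (8*exp(-2*I*pi/3) + 4*exp(2*I*pi/3)) + (4*exp(-2*I*pi/3) + 8*exp(2*I*pi/3))] = 0/12 = 0
  <chi_rho, chi_2> = (1/12)[1*(3)*conj(1) + 3*(3)*conj(1) + 4*(2*exp(-2*I*pi/3) + exp(2*I*pi/3))*conj(exp(2*I*pi/3)) + 4*(exp(-2*I*pi/3) + 2*exp(2*I*pi/3))*conj(exp(-2*I*pi/3))]
      = (1/12)[(3) + (9) + (4 + 8*exp(2*I*pi/3)) + (4 + 8*exp(-2*I*pi/3))] = 12/12 = 1
  <chi_rho, chi_3> = (1/12)[1*(3)*conj(1) + 3*(3)*conj(1) + 4*(2*exp(-2*I*pi/3) + exp(2*I*pi/3))*conj(exp(-2*I*pi/3)) + 4*(exp(-2*I*pi/3) + 2*exp(2*I*pi/3))*conj(exp(2*I*pi/3))]
      = (1/12)[(3) + (9) + (8 + 4*exp(-2*I*pi/3)) + (8 + 4*exp(2*I*pi/3))] = 24/12 = 2
  <chi_rho, chi_4> = (1/12)[1*(3)*conj(3) + 3*(3)*conj(-1) + 4*(2*exp(-2*I*pi/3) + exp(2*I*pi/3))*conj(0) + 4*(exp(-2*I*pi/3) + 2*exp(2*I*pi/3))*conj(0)]
      = (1/12)[(9) + (-9) + (0) + (0)] = 0/12 = 0
(Exp terms are combined using exp(i*s)*conj(exp(i*t)) = exp(i*(s-t)), and sums of them are collapsed using the identity that for every m > 1 the m distinct m-th roots of unity sum to 0, e.g. 1 + exp(2*I*pi/3) + exp(-2*I*pi/3) = 0.)
Dimension check: dim(rho) = sum (mult * dim) = 0*1 + 1*1 + 2*1 + 0*3 = 3 = chi_rho(e) = 3.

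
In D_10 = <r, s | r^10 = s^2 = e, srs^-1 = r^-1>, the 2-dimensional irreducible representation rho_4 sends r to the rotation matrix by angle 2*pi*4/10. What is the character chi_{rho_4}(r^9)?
chi_{rho_4}(r^9) = 2*cos(2*pi*4*9/10) = -sqrt(5)/2 - 1/2

Why: rho_4(r^9) is rotation by angle 2*pi*4*9/10, whose trace is 2*cos(2*pi*4*9/10) = -sqrt(5)/2 - 1/2.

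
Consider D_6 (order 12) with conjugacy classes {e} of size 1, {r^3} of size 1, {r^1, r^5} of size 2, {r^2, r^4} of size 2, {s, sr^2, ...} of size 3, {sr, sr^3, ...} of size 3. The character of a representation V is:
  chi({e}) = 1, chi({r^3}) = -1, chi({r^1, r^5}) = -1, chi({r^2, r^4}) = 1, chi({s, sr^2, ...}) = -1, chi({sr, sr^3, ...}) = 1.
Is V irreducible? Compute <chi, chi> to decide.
Irreducible: <chi, chi> = 1.

Argument: <chi, chi> = (1/|G|) sum_C |C| * |chi(C)|^2 = (1/12)[1*|1|^2 + 1*|-1|^2 + 2*|-1|^2 + 2*|1|^2 + 3*|-1|^2 + 3*|1|^2]
  = (1/12)[(1) + (1) + (2) + (2) + (3) + (3)] = 12/12 = 1.
A character is irreducible iff <chi, chi> = 1, so this representation is irreducible.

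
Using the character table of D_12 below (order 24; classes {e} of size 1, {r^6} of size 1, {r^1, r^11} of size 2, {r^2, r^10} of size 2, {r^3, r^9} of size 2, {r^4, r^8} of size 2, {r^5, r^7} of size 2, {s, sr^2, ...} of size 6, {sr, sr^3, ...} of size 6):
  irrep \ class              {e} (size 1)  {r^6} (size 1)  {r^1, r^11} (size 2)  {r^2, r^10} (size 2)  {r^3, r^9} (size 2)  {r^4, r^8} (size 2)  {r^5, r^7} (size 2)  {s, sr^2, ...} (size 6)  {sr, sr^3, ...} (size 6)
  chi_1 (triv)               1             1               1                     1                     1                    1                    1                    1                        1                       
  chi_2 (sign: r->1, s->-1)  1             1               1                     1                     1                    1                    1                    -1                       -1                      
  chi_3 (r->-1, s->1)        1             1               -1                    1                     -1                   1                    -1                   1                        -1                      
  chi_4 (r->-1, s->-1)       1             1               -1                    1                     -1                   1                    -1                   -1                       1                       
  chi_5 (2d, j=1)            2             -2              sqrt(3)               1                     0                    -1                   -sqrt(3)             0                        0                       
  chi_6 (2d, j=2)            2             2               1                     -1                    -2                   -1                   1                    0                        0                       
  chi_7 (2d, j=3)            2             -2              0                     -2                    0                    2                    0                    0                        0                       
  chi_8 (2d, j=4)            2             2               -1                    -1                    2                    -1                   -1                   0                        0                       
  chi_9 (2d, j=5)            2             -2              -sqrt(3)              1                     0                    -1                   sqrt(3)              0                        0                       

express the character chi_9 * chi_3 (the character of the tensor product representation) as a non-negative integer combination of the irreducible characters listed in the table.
chi_9 tensor chi_3 = chi_5 (all other irreducibles have multiplicity 0).

Proof sketch: The character of a tensor product is the pointwise product (chi_9 * chi_3)(C) = chi_9(C) * chi_3(C):
  {e}: (2)*(1), {r^6}: (-2)*(1), {r^1, r^11}: (-sqrt(3))*(-1), {r^2, r^10}: (1)*(1), {r^3, r^9}: (0)*(-1), {r^4, r^8}: (-1)*(1), {r^5, r^7}: (sqrt(3))*(-1), {s, sr^2, ...}: (0)*(1), {sr, sr^3, ...}: (0)*(-1)
so (chi_9 * chi_3) takes values
  {e} -> 2, {r^6} -> -2, {r^1, r^11} -> sqrt(3), {r^2, r^10} -> 1, {r^3, r^9} -> 0, {r^4, r^8} -> -1, {r^5, r^7} -> -sqrt(3), {s, sr^2, ...} -> 0, {sr, sr^3, ...} -> 0.
Now take the inner product of this character with each irreducible chi from the table, <chi_9*chi_3, chi> = (1/24) sum_C |C| (chi_9*chi_3)(C) conj(chi(C)):
  <chi_9*chi_3, chi_1> = (1/24)[1*(2)*conj(1) + 1*(-2)*conj(1) + 2*(sqrt(3))*conj(1) + 2*(1)*conj(1) + 2*(0)*conj(1) + 2*(-1)*conj(1) + 2*(-sqrt(3))*conj(1) + 6*(0)*conj(1) + 6*(0)*conj(1)]
      = (1/24)[(2) + (-2) + (2*sqrt(3)) + (2) + (0) + (-2) + (-2*sqrt(3)) + (0) + (0)] = 0/24 = 0
  <chi_9*chi_3, chi_2> = (1/24)[1*(2)*conj(1) + 1*(-2)*conj(1) + 2*(sqrt(3))*conj(1) + 2*(1)*conj(1) + 2*(0)*conj(1) + 2*(-1)*conj(1) + 2*(-sqrt(3))*conj(1) + 6*(0)*conj(-1) + 6*(0)*conj(-1)]
      = (1/24)[(2) + (-2) + (2*sqrt(3)) + (2) + (0) + (-2) + (-2*sqrt(3)) + (0) + (0)] = 0/24 = 0
  <chi_9*chi_3, chi_3> = (1/24)[1*(2)*conj(1) + 1*(-2)*conj(1) + 2*(sqrt(3))*conj(-1) + 2*(1)*conj(1) + 2*(0)*conj(-1) + 2*(-1)*conj(1) + 2*(-sqrt(3))*conj(-1) + 6*(0)*conj(1) + 6*(0)*conj(-1)]
      = (1/24)[(2) + (-2) + (-2*sqrt(3)) + (2) + (0) + (-2) + (2*sqrt(3)) + (0) + (0)] = 0/24 = 0
  <chi_9*chi_3, chi_4> = (1/24)[1*(2)*conj(1) + 1*(-2)*conj(1) + 2*(sqrt(3))*conj(-1) + 2*(1)*conj(1) + 2*(0)*conj(-1) + 2*(-1)*conj(1) + 2*(-sqrt(3))*conj(-1) + 6*(0)*conj(-1) + 6*(0)*conj(1)]
      = (1/24)[(2) + (-2) + (-2*sqrt(3)) + (2) + (0) + (-2) + (2*sqrt(3)) + (0) + (0)] = 0/24 = 0
  <chi_9*chi_3, chi_5> = (1/24)[1*(2)*conj(2) + 1*(-2)*conj(-2) + 2*(sqrt(3))*conj(sqrt(3)) + 2*(1)*conj(1) + 2*(0)*conj(0) + 2*(-1)*conj(-1) + 2*(-sqrt(3))*conj(-sqrt(3)) + 6*(0)*conj(0) + 6*(0)*conj(0)]
      = (1/24)[(4) + (4) + (6) + (2) + (0) + (2) + (6) + (0) + (0)] = 24/24 = 1
  <chi_9*chi_3, chi_6> = (1/24)[1*(2)*conj(2) + 1*(-2)*conj(2) + 2*(sqrt(3))*conj(1) + 2*(1)*conj(-1) + 2*(0)*conj(-2) + 2*(-1)*conj(-1) + 2*(-sqrt(3))*conj(1) + 6*(0)*conj(0) + 6*(0)*conj(0)]
      = (1/24)[(4) + (-4) + (2*sqrt(3)) + (-2) + (0) + (2) + (-2*sqrt(3)) + (0) + (0)] = 0/24 = 0
  <chi_9*chi_3, chi_7> = (1/24)[1*(2)*conj(2) + 1*(-2)*conj(-2) + 2*(sqrt(3))*conj(0) + 2*(1)*conj(-2) + 2*(0)*conj(0) + 2*(-1)*conj(2) + 2*(-sqrt(3))*conj(0) + 6*(0)*conj(0) + 6*(0)*conj(0)]
      = (1/24)[(4) + (4) + (0) + (-4) + (0) + (-4) + (0) + (0) + (0)] = 0/24 = 0
  <chi_9*chi_3, chi_8> = (1/24)[1*(2)*conj(2) + 1*(-2)*conj(2) + 2*(sqrt(3))*conj(-1) + 2*(1)*conj(-1) + 2*(0)*conj(2) + 2*(-1)*conj(-1) + 2*(-sqrt(3))*conj(-1) + 6*(0)*conj(0) + 6*(0)*conj(0)]
      = (1/24)[(4) + (-4) + (-2*sqrt(3)) + (-2) + (0) + (2) + (2*sqrt(3)) + (0) + (0)] = 0/24 = 0
  <chi_9*chi_3, chi_9> = (1/24)[1*(2)*conj(2) + 1*(-2)*conj(-2) + 2*(sqrt(3))*conj(-sqrt(3)) + 2*(1)*conj(1) + 2*(0)*conj(0) + 2*(-1)*conj(-1) + 2*(-sqrt(3))*conj(sqrt(3)) + 6*(0)*conj(0) + 6*(0)*conj(0)]
      = (1/24)[(4) + (4) + (-6) + (2) + (0) + (2) + (-6) + (0) + (0)] = 0/24 = 0
Hence the multiplicities are chi_5: 1. Dimension check: dim(chi_9)*dim(chi_3) = 2*1 = 2 and sum (mult * dim) = 1*2 = 2.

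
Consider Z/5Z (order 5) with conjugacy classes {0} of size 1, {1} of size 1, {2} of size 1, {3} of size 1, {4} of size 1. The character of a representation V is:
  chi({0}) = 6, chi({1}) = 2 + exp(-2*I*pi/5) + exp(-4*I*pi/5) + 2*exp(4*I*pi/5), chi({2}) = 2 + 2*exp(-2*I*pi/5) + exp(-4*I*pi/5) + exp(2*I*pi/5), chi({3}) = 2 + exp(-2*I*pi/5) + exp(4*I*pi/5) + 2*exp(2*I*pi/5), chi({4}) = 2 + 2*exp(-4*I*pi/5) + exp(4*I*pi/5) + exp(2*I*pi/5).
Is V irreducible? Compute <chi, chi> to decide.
Not irreducible (reducible): <chi, chi> = 10 > 1.

Why: <chi, chi> = (1/|G|) sum_C |C| * |chi(C)|^2 = (1/5)[1*|6|^2 + 1*|2 + exp(-2*I*pi/5) + exp(-4*I*pi/5) + 2*exp(4*I*pi/5)|^2 + 1*|2 + 2*exp(-2*I*pi/5) + exp(-4*I*pi/5) + exp(2*I*pi/5)|^2 + 1*|2 + exp(-2*I*pi/5) + exp(4*I*pi/5) + 2*exp(2*I*pi/5)|^2 + 1*|2 + 2*exp(-4*I*pi/5) + exp(4*I*pi/5) + exp(2*I*pi/5)|^2]
  = (1/5)[(36) + (10 + 5*exp(-2*I*pi/5) + 8*exp(-4*I*pi/5) + 8*exp(4*I*pi/5) + 5*exp(2*I*pi/5)) + (10 + 8*exp(-2*I*pi/5) + 5*exp(-4*I*pi/5) + 5*exp(4*I*pi/5) + 8*exp(2*I*pi/5)) + (10 + 8*exp(-2*I*pi/5) + 5*exp(-4*I*pi/5) + 5*exp(4*I*pi/5) + 8*exp(2*I*pi/5)) + (10 + 5*exp(-2*I*pi/5) + 8*exp(-4*I*pi/5) + 8*exp(4*I*pi/5) + 5*exp(2*I*pi/5))] = 50/5 = 10.
(Exp terms are combined using exp(i*s)*conj(exp(i*t)) = exp(i*(s-t)), and sums of them are collapsed using the identity that for every m > 1 the m distinct m-th roots of unity sum to 0, e.g. 1 + exp(2*I*pi/3) + exp(-2*I*pi/3) = 0.)
A character is irreducible iff <chi, chi> = 1, so this representation is reducible.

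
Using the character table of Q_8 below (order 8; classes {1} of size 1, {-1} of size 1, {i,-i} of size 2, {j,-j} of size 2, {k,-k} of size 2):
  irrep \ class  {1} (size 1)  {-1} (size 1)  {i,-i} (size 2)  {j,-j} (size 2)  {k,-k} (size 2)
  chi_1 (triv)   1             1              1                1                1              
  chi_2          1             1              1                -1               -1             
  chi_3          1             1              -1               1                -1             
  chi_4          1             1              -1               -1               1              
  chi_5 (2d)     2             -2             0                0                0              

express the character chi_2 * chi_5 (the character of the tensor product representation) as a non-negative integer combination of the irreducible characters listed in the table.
chi_2 tensor chi_5 = chi_5 (all other irreducibles have multiplicity 0).

Working: The character of a tensor product is the pointwise product (chi_2 * chi_5)(C) = chi_2(C) * chi_5(C):
  {1}: (1)*(2), {-1}: (1)*(-2), {i,-i}: (1)*(0), {j,-j}: (-1)*(0), {k,-k}: (-1)*(0)
so (chi_2 * chi_5) takes values
  {1} -> 2, {-1} -> -2, {i,-i} -> 0, {j,-j} -> 0, {k,-k} -> 0.
Now take the inner product of this character with each irreducible chi from the table, <chi_2*chi_5, chi> = (1/8) sum_C |C| (chi_2*chi_5)(C) conj(chi(C)):
  <chi_2*chi_5, chi_1> = (1/8)[1*(2)*conj(1) + 1*(-2)*conj(1) + 2*(0)*conj(1) + 2*(0)*conj(1) + 2*(0)*conj(1)]
      = (1/8)[(2) + (-2) + (0) + (0) + (0)] = 0/8 = 0
  <chi_2*chi_5, chi_2> = (1/8)[1*(2)*conj(1) + 1*(-2)*conj(1) + 2*(0)*conj(1) + 2*(0)*conj(-1) + 2*(0)*conj(-1)]
      = (1/8)[(2) + (-2) + (0) + (0) + (0)] = 0/8 = 0
  <chi_2*chi_5, chi_3> = (1/8)[1*(2)*conj(1) + 1*(-2)*conj(1) + 2*(0)*conj(-1) + 2*(0)*conj(1) + 2*(0)*conj(-1)]
      = (1/8)[(2) + (-2) + (0) + (0) + (0)] = 0/8 = 0
  <chi_2*chi_5, chi_4> = (1/8)[1*(2)*conj(1) + 1*(-2)*conj(1) + 2*(0)*conj(-1) + 2*(0)*conj(-1) + 2*(0)*conj(1)]
      = (1/8)[(2) + (-2) + (0) + (0) + (0)] = 0/8 = 0
  <chi_2*chi_5, chi_5> = (1/8)[1*(2)*conj(2) + 1*(-2)*conj(-2) + 2*(0)*conj(0) + 2*(0)*conj(0) + 2*(0)*conj(0)]
      = (1/8)[(4) + (4) + (0) + (0) + (0)] = 8/8 = 1
Hence the multiplicities are chi_5: 1. Dimension check: dim(chi_2)*dim(chi_5) = 1*2 = 2 and sum (mult * dim) = 1*2 = 2.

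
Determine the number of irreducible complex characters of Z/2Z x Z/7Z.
14

Details: The number of irreducible complex representations of a finite group equals its number of conjugacy classes. Z/2Z x Z/7Z is abelian of order 14, so every element is its own conjugacy class: 14 classes, so Z/2Z x Z/7Z (order 14) has exactly 14 irreducible complex representations.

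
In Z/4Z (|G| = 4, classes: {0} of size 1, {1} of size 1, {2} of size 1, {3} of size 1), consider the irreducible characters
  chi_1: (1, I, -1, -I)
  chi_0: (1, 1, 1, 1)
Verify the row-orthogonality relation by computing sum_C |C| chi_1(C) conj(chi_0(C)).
Sum = 0; so <chi_1, chi_0> = 0 (distinct irreducibles are orthogonal).

Reasoning: Compute term by term over conjugacy classes (|C| * chi_1(C) * conj(chi_0(C))):
  1*(1)*conj(1) + 1*(I)*conj(1) + 1*(-1)*conj(1) + 1*(-I)*conj(1)
  = (1) + (I) + (-1) + (-I)
  = 0.
(Exp terms are combined using exp(i*s)*conj(exp(i*t)) = exp(i*(s-t)), and sums of them are collapsed using the identity that for every m > 1 the m distinct m-th roots of unity sum to 0, e.g. 1 + exp(2*I*pi/3) + exp(-2*I*pi/3) = 0.)
Dividing by |G| = 4 gives 0/4 = 0, matching the row-orthogonality relation <chi_1, chi_0> = [chi_1 = chi_0].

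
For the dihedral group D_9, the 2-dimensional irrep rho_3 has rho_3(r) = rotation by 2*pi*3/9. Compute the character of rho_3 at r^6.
chi_{rho_3}(r^6) = 2*cos(2*pi*3*6/9) = 2

Details: rho_3(r^6) is rotation by angle 2*pi*3*6/9, whose trace is 2*cos(2*pi*3*6/9) = 2.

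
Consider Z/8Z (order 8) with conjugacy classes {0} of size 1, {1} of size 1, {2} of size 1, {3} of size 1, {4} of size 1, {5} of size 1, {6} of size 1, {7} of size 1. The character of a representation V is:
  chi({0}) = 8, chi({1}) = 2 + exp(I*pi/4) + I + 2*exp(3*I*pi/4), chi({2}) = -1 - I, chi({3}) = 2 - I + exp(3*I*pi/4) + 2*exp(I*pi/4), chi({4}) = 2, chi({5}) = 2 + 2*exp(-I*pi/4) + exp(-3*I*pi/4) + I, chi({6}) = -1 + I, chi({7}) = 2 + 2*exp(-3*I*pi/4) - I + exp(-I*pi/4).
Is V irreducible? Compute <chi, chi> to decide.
Not irreducible (reducible): <chi, chi> = 14 > 1.

Working: <chi, chi> = (1/|G|) sum_C |C| * |chi(C)|^2 = (1/8)[1*|8|^2 + 1*|2 + exp(I*pi/4) + I + 2*exp(3*I*pi/4)|^2 + 1*|-1 - I|^2 + 1*|2 - I + exp(3*I*pi/4) + 2*exp(I*pi/4)|^2 + 1*|2|^2 + 1*|2 + 2*exp(-I*pi/4) + exp(-3*I*pi/4) + I|^2 + 1*|-1 + I|^2 + 1*|2 + 2*exp(-3*I*pi/4) - I + exp(-I*pi/4)|^2]
  = (1/8)[(64) + (10 + 4*exp(-I*pi/4) + 2*exp(-3*I*pi/4) + 3*exp(3*I*pi/4) + 3*exp(I*pi/4)) + (2) + (10 + 3*exp(-3*I*pi/4) + 3*exp(-I*pi/4) + 2*exp(I*pi/4) + 4*exp(3*I*pi/4)) + (4) + (10 + 3*exp(-3*I*pi/4) + 3*exp(-I*pi/4) + 2*exp(I*pi/4) + 4*exp(3*I*pi/4)) + (2) + (10 + 4*exp(-I*pi/4) + 2*exp(-3*I*pi/4) + 3*exp(3*I*pi/4) + 3*exp(I*pi/4))] = 112/8 = 14.
(Exp terms are combined using exp(i*s)*conj(exp(i*t)) = exp(i*(s-t)), and sums of them are collapsed using the identity that for every m > 1 the m distinct m-th roots of unity sum to 0, e.g. 1 + exp(2*I*pi/3) + exp(-2*I*pi/3) = 0.)
A character is irreducible iff <chi, chi> = 1, so this representation is reducible.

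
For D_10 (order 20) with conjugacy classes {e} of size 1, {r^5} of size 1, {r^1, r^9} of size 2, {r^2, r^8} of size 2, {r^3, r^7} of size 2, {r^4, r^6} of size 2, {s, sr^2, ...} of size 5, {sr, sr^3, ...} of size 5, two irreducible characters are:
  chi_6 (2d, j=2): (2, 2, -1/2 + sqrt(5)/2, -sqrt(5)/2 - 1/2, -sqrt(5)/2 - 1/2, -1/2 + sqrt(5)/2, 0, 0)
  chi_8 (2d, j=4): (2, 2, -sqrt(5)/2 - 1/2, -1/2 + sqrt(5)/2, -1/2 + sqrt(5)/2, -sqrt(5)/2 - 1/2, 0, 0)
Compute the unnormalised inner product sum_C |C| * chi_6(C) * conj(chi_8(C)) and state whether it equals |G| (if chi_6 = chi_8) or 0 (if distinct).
Sum = 0; so <chi_6, chi_8> = 0 (distinct irreducibles are orthogonal).

Details: Compute term by term over conjugacy classes (|C| * chi_6(C) * conj(chi_8(C))):
  1*(2)*conj(2) + 1*(2)*conj(2) + 2*(-1/2 + sqrt(5)/2)*conj(-sqrt(5)/2 - 1/2) + 2*(-sqrt(5)/2 - 1/2)*conj(-1/2 + sqrt(5)/2) + 2*(-sqrt(5)/2 - 1/2)*conj(-1/2 + sqrt(5)/2) + 2*(-1/2 + sqrt(5)/2)*conj(-sqrt(5)/2 - 1/2) + 5*(0)*conj(0) + 5*(0)*conj(0)
  = (4) + (4) + (-2) + (-2) + (-2) + (-2) + (0) + (0)
  = 0.
Dividing by |G| = 20 gives 0/20 = 0, matching the row-orthogonality relation <chi_6, chi_8> = [chi_6 = chi_8].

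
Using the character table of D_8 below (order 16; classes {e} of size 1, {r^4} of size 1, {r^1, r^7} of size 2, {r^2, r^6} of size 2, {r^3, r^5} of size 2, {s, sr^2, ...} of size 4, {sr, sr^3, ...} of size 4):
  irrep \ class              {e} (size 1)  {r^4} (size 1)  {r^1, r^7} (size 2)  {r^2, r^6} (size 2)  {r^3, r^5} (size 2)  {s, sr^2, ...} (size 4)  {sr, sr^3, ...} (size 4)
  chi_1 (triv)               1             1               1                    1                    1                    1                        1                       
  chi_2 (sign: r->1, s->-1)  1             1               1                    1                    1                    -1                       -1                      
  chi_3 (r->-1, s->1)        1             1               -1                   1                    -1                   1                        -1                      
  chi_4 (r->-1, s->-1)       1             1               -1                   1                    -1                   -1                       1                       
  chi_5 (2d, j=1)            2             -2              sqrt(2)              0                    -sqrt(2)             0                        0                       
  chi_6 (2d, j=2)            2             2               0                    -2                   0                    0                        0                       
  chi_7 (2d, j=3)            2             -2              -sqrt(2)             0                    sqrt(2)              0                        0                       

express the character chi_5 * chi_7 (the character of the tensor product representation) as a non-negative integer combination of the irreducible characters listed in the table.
chi_5 tensor chi_7 = chi_3 + chi_4 + chi_6 (all other irreducibles have multiplicity 0).

Justification: The character of a tensor product is the pointwise product (chi_5 * chi_7)(C) = chi_5(C) * chi_7(C):
  {e}: (2)*(2), {r^4}: (-2)*(-2), {r^1, r^7}: (sqrt(2))*(-sqrt(2)), {r^2, r^6}: (0)*(0), {r^3, r^5}: (-sqrt(2))*(sqrt(2)), {s, sr^2, ...}: (0)*(0), {sr, sr^3, ...}: (0)*(0)
so (chi_5 * chi_7) takes values
  {e} -> 4, {r^4} -> 4, {r^1, r^7} -> -2, {r^2, r^6} -> 0, {r^3, r^5} -> -2, {s, sr^2, ...} -> 0, {sr, sr^3, ...} -> 0.
Now take the inner product of this character with each irreducible chi from the table, <chi_5*chi_7, chi> = (1/16) sum_C |C| (chi_5*chi_7)(C) conj(chi(C)):
  <chi_5*chi_7, chi_1> = (1/16)[1*(4)*conj(1) + 1*(4)*conj(1) + 2*(-2)*conj(1) + 2*(0)*conj(1) + 2*(-2)*conj(1) + 4*(0)*conj(1) + 4*(0)*conj(1)]
      = (1/16)[(4) + (4) + (-4) + (0) + (-4) + (0) + (0)] = 0/16 = 0
  <chi_5*chi_7, chi_2> = (1/16)[1*(4)*conj(1) + 1*(4)*conj(1) + 2*(-2)*conj(1) + 2*(0)*conj(1) + 2*(-2)*conj(1) + 4*(0)*conj(-1) + 4*(0)*conj(-1)]
      = (1/16)[(4) + (4) + (-4) + (0) + (-4) + (0) + (0)] = 0/16 = 0
  <chi_5*chi_7, chi_3> = (1/16)[1*(4)*conj(1) + 1*(4)*conj(1) + 2*(-2)*conj(-1) + 2*(0)*conj(1) + 2*(-2)*conj(-1) + 4*(0)*conj(1) + 4*(0)*conj(-1)]
      = (1/16)[(4) + (4) + (4) + (0) + (4) + (0) + (0)] = 16/16 = 1
  <chi_5*chi_7, chi_4> = (1/16)[1*(4)*conj(1) + 1*(4)*conj(1) + 2*(-2)*conj(-1) + 2*(0)*conj(1) + 2*(-2)*conj(-1) + 4*(0)*conj(-1) + 4*(0)*conj(1)]
      = (1/16)[(4) + (4) + (4) + (0) + (4) + (0) + (0)] = 16/16 = 1
  <chi_5*chi_7, chi_5> = (1/16)[1*(4)*conj(2) + 1*(4)*conj(-2) + 2*(-2)*conj(sqrt(2)) + 2*(0)*conj(0) + 2*(-2)*conj(-sqrt(2)) + 4*(0)*conj(0) + 4*(0)*conj(0)]
      = (1/16)[(8) + (-8) + (-4*sqrt(2)) + (0) + (4*sqrt(2)) + (0) + (0)] = 0/16 = 0
  <chi_5*chi_7, chi_6> = (1/16)[1*(4)*conj(2) + 1*(4)*conj(2) + 2*(-2)*conj(0) + 2*(0)*conj(-2) + 2*(-2)*conj(0) + 4*(0)*conj(0) + 4*(0)*conj(0)]
      = (1/16)[(8) + (8) + (0) + (0) + (0) + (0) + (0)] = 16/16 = 1
  <chi_5*chi_7, chi_7> = (1/16)[1*(4)*conj(2) + 1*(4)*conj(-2) + 2*(-2)*conj(-sqrt(2)) + 2*(0)*conj(0) + 2*(-2)*conj(sqrt(2)) + 4*(0)*conj(0) + 4*(0)*conj(0)]
      = (1/16)[(8) + (-8) + (4*sqrt(2)) + (0) + (-4*sqrt(2)) + (0) + (0)] = 0/16 = 0
Hence the multiplicities are chi_3: 1, chi_4: 1, chi_6: 1. Dimension check: dim(chi_5)*dim(chi_7) = 2*2 = 4 and sum (mult * dim) = 1*1 + 1*1 + 1*2 = 4.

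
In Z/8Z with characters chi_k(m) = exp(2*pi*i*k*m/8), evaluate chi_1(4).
chi_1(4) = zeta_8^4 = -1

Details: chi_1(4) = zeta_8^(1*4) = zeta_8^4. Since zeta_8^8 = 1, this equals zeta_8^4 = exp(2*pi*i*4/8) = -1.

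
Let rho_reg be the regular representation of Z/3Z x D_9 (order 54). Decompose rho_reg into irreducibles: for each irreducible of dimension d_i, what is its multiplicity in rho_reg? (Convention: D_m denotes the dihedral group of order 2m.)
Each irreducible V_i of dimension d_i appears with multiplicity d_i, i.e. rho_reg = (direct sum over all irreducibles V_i) d_i V_i. The irreducible dimensions for Z/3Z x D_9 are 1, 1, 1, 1, 1, 1, 2, 2, 2, 2, 2, 2, 2, 2, 2, 2, 2, 2: 6 irreducibles of dimension 1, each with multiplicity 1; 12 irreducibles of dimension 2, each with multiplicity 2. Total dimension 6*1*1 + 12*2*2 = 54 = |G|.

Argument: General theorem: in the regular representation of a finite group G, each irreducible appears with multiplicity equal to its dimension. Check: dim(rho_reg) = sum d_i^2 = 1 + 1 + 1 + 1 + 1 + 1 + 4 + 4 + 4 + 4 + 4 + 4 + 4 + 4 + 4 + 4 + 4 + 4 = 54 = |G|.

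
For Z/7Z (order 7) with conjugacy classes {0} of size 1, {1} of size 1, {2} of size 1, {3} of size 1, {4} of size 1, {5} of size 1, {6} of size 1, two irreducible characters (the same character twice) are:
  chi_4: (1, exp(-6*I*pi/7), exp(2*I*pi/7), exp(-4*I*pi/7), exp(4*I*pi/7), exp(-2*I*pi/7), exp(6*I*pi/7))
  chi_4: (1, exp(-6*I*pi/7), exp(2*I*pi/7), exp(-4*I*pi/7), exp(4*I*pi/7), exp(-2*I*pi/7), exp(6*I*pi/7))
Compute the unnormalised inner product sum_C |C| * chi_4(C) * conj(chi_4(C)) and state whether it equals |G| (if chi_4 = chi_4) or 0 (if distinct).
Sum = 7 = |G| = 7; so <chi_4, chi_4> = 1 (norm-1 confirms irreducibility).

Justification: Compute term by term over conjugacy classes (|C| * chi_4(C) * conj(chi_4(C))):
  1*(1)*conj(1) + 1*(exp(-6*I*pi/7))*conj(exp(-6*I*pi/7)) + 1*(exp(2*I*pi/7))*conj(exp(2*I*pi/7)) + 1*(exp(-4*I*pi/7))*conj(exp(-4*I*pi/7)) + 1*(exp(4*I*pi/7))*conj(exp(4*I*pi/7)) + 1*(exp(-2*I*pi/7))*conj(exp(-2*I*pi/7)) + 1*(exp(6*I*pi/7))*conj(exp(6*I*pi/7))
  = (1) + (1) + (1) + (1) + (1) + (1) + (1)
  = 7.
(Exp terms are combined using exp(i*s)*conj(exp(i*t)) = exp(i*(s-t)), and sums of them are collapsed using the identity that for every m > 1 the m distinct m-th roots of unity sum to 0, e.g. 1 + exp(2*I*pi/3) + exp(-2*I*pi/3) = 0.)
Dividing by |G| = 7 gives 7/7 = 1, matching the row-orthogonality relation <chi_4, chi_4> = [chi_4 = chi_4].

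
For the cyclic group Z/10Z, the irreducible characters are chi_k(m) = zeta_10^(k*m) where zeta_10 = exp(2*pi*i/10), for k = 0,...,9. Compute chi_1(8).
chi_1(8) = zeta_10^8 = exp(-2*I*pi/5)

Solution. chi_1(8) = zeta_10^(1*8) = zeta_10^8. Since zeta_10^10 = 1, this equals zeta_10^8 = exp(2*pi*i*8/10) = exp(-2*I*pi/5).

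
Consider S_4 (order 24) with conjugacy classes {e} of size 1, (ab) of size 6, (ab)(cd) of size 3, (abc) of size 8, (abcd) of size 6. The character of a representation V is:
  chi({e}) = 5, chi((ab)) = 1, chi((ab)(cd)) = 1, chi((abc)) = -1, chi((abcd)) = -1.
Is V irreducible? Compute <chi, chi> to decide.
Not irreducible (reducible): <chi, chi> = 2 > 1.

Reasoning: <chi, chi> = (1/|G|) sum_C |C| * |chi(C)|^2 = (1/24)[1*|5|^2 + 6*|1|^2 + 3*|1|^2 + 8*|-1|^2 + 6*|-1|^2]
  = (1/24)[(25) + (6) + (3) + (8) + (6)] = 48/24 = 2.
A character is irreducible iff <chi, chi> = 1, so this representation is reducible.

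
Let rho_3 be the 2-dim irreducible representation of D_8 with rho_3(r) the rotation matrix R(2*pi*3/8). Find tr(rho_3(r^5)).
chi_{rho_3}(r^5) = 2*cos(2*pi*3*5/8) = sqrt(2)

Reasoning: rho_3(r^5) is rotation by angle 2*pi*3*5/8, whose trace is 2*cos(2*pi*3*5/8) = sqrt(2).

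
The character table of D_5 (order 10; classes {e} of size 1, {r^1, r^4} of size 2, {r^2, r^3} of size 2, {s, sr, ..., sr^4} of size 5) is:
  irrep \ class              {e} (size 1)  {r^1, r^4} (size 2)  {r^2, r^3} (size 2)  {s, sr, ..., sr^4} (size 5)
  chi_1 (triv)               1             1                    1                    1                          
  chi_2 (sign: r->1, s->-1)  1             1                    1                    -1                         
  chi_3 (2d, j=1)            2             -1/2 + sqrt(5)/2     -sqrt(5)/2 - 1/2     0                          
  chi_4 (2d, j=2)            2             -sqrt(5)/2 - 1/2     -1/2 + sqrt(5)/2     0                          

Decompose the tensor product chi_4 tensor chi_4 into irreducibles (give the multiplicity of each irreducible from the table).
chi_4 tensor chi_4 = chi_1 + chi_2 + chi_3 (all other irreducibles have multiplicity 0).

Solution. The character of a tensor product is the pointwise product (chi_4 * chi_4)(C) = chi_4(C) * chi_4(C):
  {e}: (2)*(2), {r^1, r^4}: (-sqrt(5)/2 - 1/2)*(-sqrt(5)/2 - 1/2), {r^2, r^3}: (-1/2 + sqrt(5)/2)*(-1/2 + sqrt(5)/2), {s, sr, ..., sr^4}: (0)*(0)
so (chi_4 * chi_4) takes values
  {e} -> 4, {r^1, r^4} -> sqrt(5)/2 + 3/2, {r^2, r^3} -> 3/2 - sqrt(5)/2, {s, sr, ..., sr^4} -> 0.
Now take the inner product of this character with each irreducible chi from the table, <chi_4*chi_4, chi> = (1/10) sum_C |C| (chi_4*chi_4)(C) conj(chi(C)):
  <chi_4*chi_4, chi_1> = (1/10)[1*(4)*conj(1) + 2*(sqrt(5)/2 + 3/2)*conj(1) + 2*(3/2 - sqrt(5)/2)*conj(1) + 5*(0)*conj(1)]
      = (1/10)[(4) + (sqrt(5) + 3) + (3 - sqrt(5)) + (0)] = 10/10 = 1
  <chi_4*chi_4, chi_2> = (1/10)[1*(4)*conj(1) + 2*(sqrt(5)/2 + 3/2)*conj(1) + 2*(3/2 - sqrt(5)/2)*conj(1) + 5*(0)*conj(-1)]
      = (1/10)[(4) + (sqrt(5) + 3) + (3 - sqrt(5)) + (0)] = 10/10 = 1
  <chi_4*chi_4, chi_3> = (1/10)[1*(4)*conj(2) + 2*(sqrt(5)/2 + 3/2)*conj(-1/2 + sqrt(5)/2) + 2*(3/2 - sqrt(5)/2)*conj(-sqrt(5)/2 - 1/2) + 5*(0)*conj(0)]
      = (1/10)[(8) + (1 + sqrt(5)) + (1 - sqrt(5)) + (0)] = 10/10 = 1
  <chi_4*chi_4, chi_4> = (1/10)[1*(4)*conj(2) + 2*(sqrt(5)/2 + 3/2)*conj(-sqrt(5)/2 - 1/2) + 2*(3/2 - sqrt(5)/2)*conj(-1/2 + sqrt(5)/2) + 5*(0)*conj(0)]
      = (1/10)[(8) + (-2*sqrt(5) - 4) + (-4 + 2*sqrt(5)) + (0)] = 0/10 = 0
Hence the multiplicities are chi_1: 1, chi_2: 1, chi_3: 1. Dimension check: dim(chi_4)*dim(chi_4) = 2*2 = 4 and sum (mult * dim) = 1*1 + 1*1 + 1*2 = 4.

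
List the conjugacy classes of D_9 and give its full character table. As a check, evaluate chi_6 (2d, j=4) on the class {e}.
Conjugacy classes: {e} of size 1, {r^1, r^8} of size 2, {r^2, r^7} of size 2, {r^3, r^6} of size 2, {r^4, r^5} of size 2, {s, sr, ..., sr^8} of size 9.
Character table:
  irrep \ class              {e} (size 1)  {r^1, r^8} (size 2)  {r^2, r^7} (size 2)  {r^3, r^6} (size 2)  {r^4, r^5} (size 2)  {s, sr, ..., sr^8} (size 9)
  chi_1 (triv)               1             1                    1                    1                    1                    1                          
  chi_2 (sign: r->1, s->-1)  1             1                    1                    1                    1                    -1                         
  chi_3 (2d, j=1)            2             2*cos(2*pi/9)        2*cos(4*pi/9)        -1                   -2*cos(pi/9)         0                          
  chi_4 (2d, j=2)            2             2*cos(4*pi/9)        -2*cos(pi/9)         -1                   2*cos(2*pi/9)        0                          
  chi_5 (2d, j=3)            2             -1                   -1                   2                    -1                   0                          
  chi_6 (2d, j=4)            2             -2*cos(pi/9)         2*cos(2*pi/9)        -1                   2*cos(4*pi/9)        0                          

Spot check: chi_6 (2d, j=4) on {e} = 2.

D_9 has order 2*9 = 18 with 6 conjugacy classes, hence 6 irreducibles. Sum of squared dims 1 + 1 + 4 + 4 + 4 + 4 = 18 = |G|. Linear characters come from the abelianisation; the 2-dimensional irreps have character r^k -> 2*cos(2*pi*j*k/9), reflections -> 0.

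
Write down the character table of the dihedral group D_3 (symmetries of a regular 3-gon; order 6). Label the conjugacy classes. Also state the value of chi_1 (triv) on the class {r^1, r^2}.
Conjugacy classes: {e} of size 1, {r^1, r^2} of size 2, {s, sr, ..., sr^2} of size 3.
Character table:
  irrep \ class              {e} (size 1)  {r^1, r^2} (size 2)  {s, sr, ..., sr^2} (size 3)
  chi_1 (triv)               1             1                    1                          
  chi_2 (sign: r->1, s->-1)  1             1                    -1                         
  chi_3 (2d, j=1)            2             -1                   0                          

Spot check: chi_1 (triv) on {r^1, r^2} = 1.

Reasoning: D_3 has order 2*3 = 6 with 3 conjugacy classes, hence 3 irreducibles. Sum of squared dims 1 + 1 + 4 = 6 = |G|. Linear characters come from the abelianisation; the 2-dimensional irreps have character r^k -> 2*cos(2*pi*j*k/3), reflections -> 0.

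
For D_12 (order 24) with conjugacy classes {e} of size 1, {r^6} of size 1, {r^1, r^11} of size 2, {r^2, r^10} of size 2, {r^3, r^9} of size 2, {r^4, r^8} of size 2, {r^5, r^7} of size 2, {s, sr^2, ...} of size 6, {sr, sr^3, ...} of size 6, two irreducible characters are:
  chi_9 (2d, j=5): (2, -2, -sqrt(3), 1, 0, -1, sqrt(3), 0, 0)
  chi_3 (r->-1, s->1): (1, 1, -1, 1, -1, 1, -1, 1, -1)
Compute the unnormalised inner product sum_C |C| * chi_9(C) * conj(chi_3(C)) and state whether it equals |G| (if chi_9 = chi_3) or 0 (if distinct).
Sum = 0; so <chi_9, chi_3> = 0 (distinct irreducibles are orthogonal).

Justification: Compute term by term over conjugacy classes (|C| * chi_9(C) * conj(chi_3(C))):
  1*(2)*conj(1) + 1*(-2)*conj(1) + 2*(-sqrt(3))*conj(-1) + 2*(1)*conj(1) + 2*(0)*conj(-1) + 2*(-1)*conj(1) + 2*(sqrt(3))*conj(-1) + 6*(0)*conj(1) + 6*(0)*conj(-1)
  = (2) + (-2) + (2*sqrt(3)) + (2) + (0) + (-2) + (-2*sqrt(3)) + (0) + (0)
  = 0.
Dividing by |G| = 24 gives 0/24 = 0, matching the row-orthogonality relation <chi_9, chi_3> = [chi_9 = chi_3].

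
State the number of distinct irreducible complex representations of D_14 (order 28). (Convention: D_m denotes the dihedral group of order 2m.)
10

Argument: The number of irreducible complex representations of a finite group equals its number of conjugacy classes. D_14 has 10 conjugacy classes (n/2 + 3 for n even), so D_14 (order 28) has exactly 10 irreducible complex representations.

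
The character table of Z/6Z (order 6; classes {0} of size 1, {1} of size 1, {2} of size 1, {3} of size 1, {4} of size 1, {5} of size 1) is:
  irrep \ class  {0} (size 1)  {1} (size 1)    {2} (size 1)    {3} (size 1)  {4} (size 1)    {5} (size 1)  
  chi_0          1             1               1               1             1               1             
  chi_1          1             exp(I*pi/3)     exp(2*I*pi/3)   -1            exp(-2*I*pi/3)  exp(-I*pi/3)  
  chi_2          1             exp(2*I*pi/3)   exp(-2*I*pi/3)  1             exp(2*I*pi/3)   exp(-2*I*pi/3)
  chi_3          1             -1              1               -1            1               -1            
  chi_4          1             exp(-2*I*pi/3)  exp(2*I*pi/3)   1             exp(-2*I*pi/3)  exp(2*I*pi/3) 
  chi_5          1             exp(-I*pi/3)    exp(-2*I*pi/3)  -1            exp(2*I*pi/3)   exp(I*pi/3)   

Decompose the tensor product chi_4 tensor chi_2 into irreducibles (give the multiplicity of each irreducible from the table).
chi_4 tensor chi_2 = chi_0 (all other irreducibles have multiplicity 0).

Solution. The character of a tensor product is the pointwise product (chi_4 * chi_2)(C) = chi_4(C) * chi_2(C):
  {0}: (1)*(1), {1}: (exp(-2*I*pi/3))*(exp(2*I*pi/3)), {2}: (exp(2*I*pi/3))*(exp(-2*I*pi/3)), {3}: (1)*(1), {4}: (exp(-2*I*pi/3))*(exp(2*I*pi/3)), {5}: (exp(2*I*pi/3))*(exp(-2*I*pi/3))
so (chi_4 * chi_2) takes values
  {0} -> 1, {1} -> 1, {2} -> 1, {3} -> 1, {4} -> 1, {5} -> 1.
Now take the inner product of this character with each irreducible chi from the table, <chi_4*chi_2, chi> = (1/6) sum_C |C| (chi_4*chi_2)(C) conj(chi(C)):
  <chi_4*chi_2, chi_0> = (1/6)[1*(1)*conj(1) + 1*(1)*conj(1) + 1*(1)*conj(1) + 1*(1)*conj(1) + 1*(1)*conj(1) + 1*(1)*conj(1)]
      = (1/6)[(1) + (1) + (1) + (1) + (1) + (1)] = 6/6 = 1
  <chi_4*chi_2, chi_1> = (1/6)[1*(1)*conj(1) + 1*(1)*conj(exp(I*pi/3)) + 1*(1)*conj(exp(2*I*pi/3)) + 1*(1)*conj(-1) + 1*(1)*conj(exp(-2*I*pi/3)) + 1*(1)*conj(exp(-I*pi/3))]
      = (1/6)[(1) + (exp(-I*pi/3)) + (exp(-2*I*pi/3)) + (-1) + (exp(2*I*pi/3)) + (exp(I*pi/3))] = 0/6 = 0
  <chi_4*chi_2, chi_2> = (1/6)[1*(1)*conj(1) + 1*(1)*conj(exp(2*I*pi/3)) + 1*(1)*conj(exp(-2*I*pi/3)) + 1*(1)*conj(1) + 1*(1)*conj(exp(2*I*pi/3)) + 1*(1)*conj(exp(-2*I*pi/3))]
      = (1/6)[(1) + (exp(-2*I*pi/3)) + (exp(2*I*pi/3)) + (1) + (exp(-2*I*pi/3)) + (exp(2*I*pi/3))] = 0/6 = 0
  <chi_4*chi_2, chi_3> = (1/6)[1*(1)*conj(1) + 1*(1)*conj(-1) + 1*(1)*conj(1) + 1*(1)*conj(-1) + 1*(1)*conj(1) + 1*(1)*conj(-1)]
      = (1/6)[(1) + (-1) + (1) + (-1) + (1) + (-1)] = 0/6 = 0
  <chi_4*chi_2, chi_4> = (1/6)[1*(1)*conj(1) + 1*(1)*conj(exp(-2*I*pi/3)) + 1*(1)*conj(exp(2*I*pi/3)) + 1*(1)*conj(1) + 1*(1)*conj(exp(-2*I*pi/3)) + 1*(1)*conj(exp(2*I*pi/3))]
      = (1/6)[(1) + (exp(2*I*pi/3)) + (exp(-2*I*pi/3)) + (1) + (exp(2*I*pi/3)) + (exp(-2*I*pi/3))] = 0/6 = 0
  <chi_4*chi_2, chi_5> = (1/6)[1*(1)*conj(1) + 1*(1)*conj(exp(-I*pi/3)) + 1*(1)*conj(exp(-2*I*pi/3)) + 1*(1)*conj(-1) + 1*(1)*conj(exp(2*I*pi/3)) + 1*(1)*conj(exp(I*pi/3))]
      = (1/6)[(1) + (exp(I*pi/3)) + (exp(2*I*pi/3)) + (-1) + (exp(-2*I*pi/3)) + (exp(-I*pi/3))] = 0/6 = 0
(Exp terms are combined using exp(i*s)*conj(exp(i*t)) = exp(i*(s-t)), and sums of them are collapsed using the identity that for every m > 1 the m distinct m-th roots of unity sum to 0, e.g. 1 + exp(2*I*pi/3) + exp(-2*I*pi/3) = 0.)
Hence the multiplicities are chi_0: 1. Dimension check: dim(chi_4)*dim(chi_2) = 1*1 = 1 and sum (mult * dim) = 1*1 = 1.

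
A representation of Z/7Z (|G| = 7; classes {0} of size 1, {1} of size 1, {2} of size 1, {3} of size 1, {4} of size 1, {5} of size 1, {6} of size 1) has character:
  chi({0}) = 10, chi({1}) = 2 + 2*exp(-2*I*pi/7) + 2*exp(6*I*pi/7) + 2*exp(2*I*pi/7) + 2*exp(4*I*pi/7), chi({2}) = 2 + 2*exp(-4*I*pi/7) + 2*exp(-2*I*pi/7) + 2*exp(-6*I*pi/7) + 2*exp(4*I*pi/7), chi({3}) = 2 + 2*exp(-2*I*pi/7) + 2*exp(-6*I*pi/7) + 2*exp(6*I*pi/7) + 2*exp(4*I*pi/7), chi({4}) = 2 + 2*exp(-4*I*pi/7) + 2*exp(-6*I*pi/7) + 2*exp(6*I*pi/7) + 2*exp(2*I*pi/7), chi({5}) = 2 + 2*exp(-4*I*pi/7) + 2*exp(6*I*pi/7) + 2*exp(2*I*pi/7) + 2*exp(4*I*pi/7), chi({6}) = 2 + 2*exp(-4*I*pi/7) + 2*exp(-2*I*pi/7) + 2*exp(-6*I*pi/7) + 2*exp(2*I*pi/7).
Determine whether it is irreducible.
Not irreducible (reducible): <chi, chi> = 20 > 1.

Working: <chi, chi> = (1/|G|) sum_C |C| * |chi(C)|^2 = (1/7)[1*|10|^2 + 1*|2 + 2*exp(-2*I*pi/7) + 2*exp(6*I*pi/7) + 2*exp(2*I*pi/7) + 2*exp(4*I*pi/7)|^2 + 1*|2 + 2*exp(-4*I*pi/7) + 2*exp(-2*I*pi/7) + 2*exp(-6*I*pi/7) + 2*exp(4*I*pi/7)|^2 + 1*|2 + 2*exp(-2*I*pi/7) + 2*exp(-6*I*pi/7) + 2*exp(6*I*pi/7) + 2*exp(4*I*pi/7)|^2 + 1*|2 + 2*exp(-4*I*pi/7) + 2*exp(-6*I*pi/7) + 2*exp(6*I*pi/7) + 2*exp(2*I*pi/7)|^2 + 1*|2 + 2*exp(-4*I*pi/7) + 2*exp(6*I*pi/7) + 2*exp(2*I*pi/7) + 2*exp(4*I*pi/7)|^2 + 1*|2 + 2*exp(-4*I*pi/7) + 2*exp(-2*I*pi/7) + 2*exp(-6*I*pi/7) + 2*exp(2*I*pi/7)|^2]
  = (1/7)[(100) + (20 + 16*exp(-2*I*pi/7) + 12*exp(-4*I*pi/7) + 12*exp(-6*I*pi/7) + 12*exp(6*I*pi/7) + 12*exp(4*I*pi/7) + 16*exp(2*I*pi/7)) + (20 + 16*exp(-4*I*pi/7) + 12*exp(-2*I*pi/7) + 12*exp(-6*I*pi/7) + 12*exp(6*I*pi/7) + 12*exp(2*I*pi/7) + 16*exp(4*I*pi/7)) + (20 + 12*exp(-4*I*pi/7) + 12*exp(-2*I*pi/7) + 16*exp(-6*I*pi/7) + 16*exp(6*I*pi/7) + 12*exp(2*I*pi/7) + 12*exp(4*I*pi/7)) + (20 + 12*exp(-4*I*pi/7) + 12*exp(-2*I*pi/7) + 16*exp(-6*I*pi/7) + 16*exp(6*I*pi/7) + 12*exp(2*I*pi/7) + 12*exp(4*I*pi/7)) + (20 + 16*exp(-4*I*pi/7) + 12*exp(-2*I*pi/7) + 12*exp(-6*I*pi/7) + 12*exp(6*I*pi/7) + 12*exp(2*I*pi/7) + 16*exp(4*I*pi/7)) + (20 + 16*exp(-2*I*pi/7) + 12*exp(-4*I*pi/7) + 12*exp(-6*I*pi/7) + 12*exp(6*I*pi/7) + 12*exp(4*I*pi/7) + 16*exp(2*I*pi/7))] = 140/7 = 20.
(Exp terms are combined using exp(i*s)*conj(exp(i*t)) = exp(i*(s-t)), and sums of them are collapsed using the identity that for every m > 1 the m distinct m-th roots of unity sum to 0, e.g. 1 + exp(2*I*pi/3) + exp(-2*I*pi/3) = 0.)
A character is irreducible iff <chi, chi> = 1, so this representation is reducible.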